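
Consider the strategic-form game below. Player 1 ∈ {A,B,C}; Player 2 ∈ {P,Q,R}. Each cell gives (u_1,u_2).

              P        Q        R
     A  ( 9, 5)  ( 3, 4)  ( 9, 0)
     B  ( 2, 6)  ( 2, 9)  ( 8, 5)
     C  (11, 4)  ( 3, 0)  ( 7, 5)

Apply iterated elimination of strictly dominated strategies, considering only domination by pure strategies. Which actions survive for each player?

IESDS → P1:{A,C} P2:{P,R}

P1 drop B (A beats it: P:9>2 Q:3>2 R:9>8)
P2 drop Q (P beats it: A:5>4 C:4>0)
P1→{A,C} P2→{P,R}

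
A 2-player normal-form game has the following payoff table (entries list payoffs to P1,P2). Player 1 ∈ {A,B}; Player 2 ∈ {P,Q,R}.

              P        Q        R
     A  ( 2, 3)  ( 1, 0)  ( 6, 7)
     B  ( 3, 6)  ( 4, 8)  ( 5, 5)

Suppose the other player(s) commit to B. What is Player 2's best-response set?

argmax u_2 = {Q}

u_2(P vs B) = 6
u_2(Q vs B) = 8
u_2(R vs B) = 5
max payoff 8 at {Q}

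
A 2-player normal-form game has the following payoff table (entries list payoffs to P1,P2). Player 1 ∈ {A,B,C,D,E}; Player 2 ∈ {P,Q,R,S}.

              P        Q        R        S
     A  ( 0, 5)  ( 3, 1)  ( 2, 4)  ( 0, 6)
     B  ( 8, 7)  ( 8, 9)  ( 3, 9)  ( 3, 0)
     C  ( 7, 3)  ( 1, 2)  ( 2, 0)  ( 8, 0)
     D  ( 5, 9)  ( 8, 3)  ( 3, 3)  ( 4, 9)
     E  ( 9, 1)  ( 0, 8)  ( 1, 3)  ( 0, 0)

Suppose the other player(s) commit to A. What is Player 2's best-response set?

P2 best: {S}

u_2(P vs A) = 5
u_2(Q vs A) = 1
u_2(R vs A) = 4
u_2(S vs A) = 6
max payoff 6 at {S}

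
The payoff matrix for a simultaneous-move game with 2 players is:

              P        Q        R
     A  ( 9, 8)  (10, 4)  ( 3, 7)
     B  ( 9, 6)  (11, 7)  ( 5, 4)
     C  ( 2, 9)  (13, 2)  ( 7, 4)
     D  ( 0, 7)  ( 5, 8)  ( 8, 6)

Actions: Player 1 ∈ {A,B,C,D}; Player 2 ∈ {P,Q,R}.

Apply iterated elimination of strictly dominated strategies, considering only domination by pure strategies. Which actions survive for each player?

P2 drop R (P beats it: A:8>7 B:6>4 C:9>4 D:7>6)
P1 drop D (A beats it: P:9>0 Q:10>5)
P1→{A,B,C} P2→{P,Q}

Survivors P1:{A,B,C} P2:{P,Q}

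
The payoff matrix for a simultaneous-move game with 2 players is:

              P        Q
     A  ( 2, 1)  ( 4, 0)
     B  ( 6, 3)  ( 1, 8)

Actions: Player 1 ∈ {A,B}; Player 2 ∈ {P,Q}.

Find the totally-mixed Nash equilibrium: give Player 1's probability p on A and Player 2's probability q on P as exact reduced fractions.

P1 indiff ⇒ q·2+(1-q)·4 = q·6+(1-q)·1 ⇒ q(-4) = (1-q)(-3) ⇒ q = 3/7
P2 indiff ⇒ p·1+(1-p)·3 = p·0+(1-p)·8 ⇒ p(1) = (1-p)(5) ⇒ p = 5/6

P1 mixes 5/6 on A; P2 mixes 3/7 on P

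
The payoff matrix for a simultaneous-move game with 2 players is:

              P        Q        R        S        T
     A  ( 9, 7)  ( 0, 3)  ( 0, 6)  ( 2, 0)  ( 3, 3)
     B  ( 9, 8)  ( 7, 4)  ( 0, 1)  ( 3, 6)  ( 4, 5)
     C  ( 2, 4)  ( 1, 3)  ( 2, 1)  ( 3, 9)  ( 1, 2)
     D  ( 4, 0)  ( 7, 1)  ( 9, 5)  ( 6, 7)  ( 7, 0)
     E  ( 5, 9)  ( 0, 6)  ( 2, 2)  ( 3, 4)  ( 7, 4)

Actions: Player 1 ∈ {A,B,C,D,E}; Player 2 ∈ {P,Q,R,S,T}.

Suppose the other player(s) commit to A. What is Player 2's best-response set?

u_2(P vs A) = 7
u_2(Q vs A) = 3
u_2(R vs A) = 6
u_2(S vs A) = 0
u_2(T vs A) = 3
max payoff 7 at {P}

argmax u_2 = {P}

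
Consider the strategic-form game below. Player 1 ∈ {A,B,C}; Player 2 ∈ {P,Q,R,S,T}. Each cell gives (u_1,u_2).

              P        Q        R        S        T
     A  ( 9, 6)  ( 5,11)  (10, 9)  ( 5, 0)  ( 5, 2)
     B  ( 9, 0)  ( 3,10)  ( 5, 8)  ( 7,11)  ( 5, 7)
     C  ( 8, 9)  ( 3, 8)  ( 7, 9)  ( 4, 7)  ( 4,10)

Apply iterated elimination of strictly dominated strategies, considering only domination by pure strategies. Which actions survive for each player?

Remaining: P1:{A,B} P2:{Q,S}

P1 drop C (A beats it: P:9>8 Q:5>3 R:10>7 S:5>4 T:5>4)
P2 drop P (Q beats it: A:11>6 B:10>0)
P2 drop R (Q beats it: A:11>9 B:10>8)
P2 drop T (Q beats it: A:11>2 B:10>7)
P1→{A,B} P2→{Q,S}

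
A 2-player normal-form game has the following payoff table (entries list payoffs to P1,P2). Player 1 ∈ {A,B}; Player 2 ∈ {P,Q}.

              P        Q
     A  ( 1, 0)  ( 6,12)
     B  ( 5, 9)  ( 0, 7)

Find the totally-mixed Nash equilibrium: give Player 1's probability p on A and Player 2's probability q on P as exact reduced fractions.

P1 indiff ⇒ q·1+(1-q)·6 = q·5+(1-q)·0 ⇒ q(-4) = (1-q)(-6) ⇒ q = 3/5
P2 indiff ⇒ p·0+(1-p)·9 = p·12+(1-p)·7 ⇒ p(-12) = (1-p)(-2) ⇒ p = 1/7

(p,q) = (1/7, 3/5)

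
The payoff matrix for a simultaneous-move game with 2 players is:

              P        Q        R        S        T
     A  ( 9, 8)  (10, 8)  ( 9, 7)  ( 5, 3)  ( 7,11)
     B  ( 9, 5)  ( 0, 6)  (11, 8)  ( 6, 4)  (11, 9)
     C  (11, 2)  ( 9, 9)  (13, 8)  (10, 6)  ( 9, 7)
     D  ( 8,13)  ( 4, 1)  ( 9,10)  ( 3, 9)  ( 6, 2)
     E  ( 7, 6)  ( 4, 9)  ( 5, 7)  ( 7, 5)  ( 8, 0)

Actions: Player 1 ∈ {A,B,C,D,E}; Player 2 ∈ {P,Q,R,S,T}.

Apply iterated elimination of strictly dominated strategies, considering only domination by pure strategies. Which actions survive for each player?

P1 drop D (C beats it: P:11>8 Q:9>4 R:13>9 S:10>3 T:9>6)
P1 drop E (C beats it: P:11>7 Q:9>4 R:13>5 S:10>7 T:9>8)
P2 drop P (T beats it: A:11>8 B:9>5 C:7>2)
P2 drop S (Q beats it: A:8>3 B:6>4 C:9>6)
P1→{A,B,C} P2→{Q,R,T}

IESDS → P1:{A,B,C} P2:{Q,R,T}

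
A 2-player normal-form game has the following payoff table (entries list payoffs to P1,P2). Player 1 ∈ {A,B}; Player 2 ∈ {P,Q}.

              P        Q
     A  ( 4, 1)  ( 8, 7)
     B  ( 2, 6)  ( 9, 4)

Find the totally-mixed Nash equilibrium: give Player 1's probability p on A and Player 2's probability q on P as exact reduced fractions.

P1 indiff ⇒ q·4+(1-q)·8 = q·2+(1-q)·9 ⇒ q(2) = (1-q)(1) ⇒ q = 1/3
P2 indiff ⇒ p·1+(1-p)·6 = p·7+(1-p)·4 ⇒ p(-6) = (1-p)(-2) ⇒ p = 1/4

(p,q) = (1/4, 1/3)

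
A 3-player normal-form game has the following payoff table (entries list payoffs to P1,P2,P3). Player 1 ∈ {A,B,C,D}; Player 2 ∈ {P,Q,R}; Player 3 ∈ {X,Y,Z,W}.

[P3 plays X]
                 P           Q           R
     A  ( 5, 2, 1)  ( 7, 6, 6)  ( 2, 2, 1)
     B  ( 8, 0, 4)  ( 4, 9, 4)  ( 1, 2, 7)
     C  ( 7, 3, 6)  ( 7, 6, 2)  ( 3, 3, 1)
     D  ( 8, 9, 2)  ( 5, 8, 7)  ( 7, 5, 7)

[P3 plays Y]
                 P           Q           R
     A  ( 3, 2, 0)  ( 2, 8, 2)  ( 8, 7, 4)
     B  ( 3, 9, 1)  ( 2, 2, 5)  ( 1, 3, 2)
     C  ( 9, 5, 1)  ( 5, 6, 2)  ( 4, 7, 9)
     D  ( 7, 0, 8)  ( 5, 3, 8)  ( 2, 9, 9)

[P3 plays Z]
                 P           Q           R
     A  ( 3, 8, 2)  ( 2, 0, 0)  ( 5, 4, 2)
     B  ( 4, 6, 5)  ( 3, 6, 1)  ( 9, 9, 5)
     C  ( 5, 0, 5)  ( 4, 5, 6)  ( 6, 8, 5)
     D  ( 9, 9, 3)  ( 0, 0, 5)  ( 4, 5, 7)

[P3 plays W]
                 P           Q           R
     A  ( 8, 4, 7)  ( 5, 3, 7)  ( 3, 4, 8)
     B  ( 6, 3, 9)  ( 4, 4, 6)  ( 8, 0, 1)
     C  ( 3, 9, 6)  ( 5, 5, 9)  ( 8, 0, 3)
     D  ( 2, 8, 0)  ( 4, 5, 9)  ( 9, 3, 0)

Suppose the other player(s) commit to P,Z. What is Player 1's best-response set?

argmax u_1 = {D}

u_1(A vs P,Z) = 3
u_1(B vs P,Z) = 4
u_1(C vs P,Z) = 5
u_1(D vs P,Z) = 9
max payoff 9 at {D}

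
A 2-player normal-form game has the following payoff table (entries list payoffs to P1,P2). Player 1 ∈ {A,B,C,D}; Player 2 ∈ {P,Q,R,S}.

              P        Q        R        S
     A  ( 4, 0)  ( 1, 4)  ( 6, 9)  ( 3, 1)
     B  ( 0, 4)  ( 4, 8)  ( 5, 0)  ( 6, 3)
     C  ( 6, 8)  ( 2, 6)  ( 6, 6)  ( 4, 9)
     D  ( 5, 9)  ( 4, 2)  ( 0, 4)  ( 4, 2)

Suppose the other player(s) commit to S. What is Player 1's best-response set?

argmax u_1 = {B}

u_1(A vs S) = 3
u_1(B vs S) = 6
u_1(C vs S) = 4
u_1(D vs S) = 4
max payoff 6 at {B}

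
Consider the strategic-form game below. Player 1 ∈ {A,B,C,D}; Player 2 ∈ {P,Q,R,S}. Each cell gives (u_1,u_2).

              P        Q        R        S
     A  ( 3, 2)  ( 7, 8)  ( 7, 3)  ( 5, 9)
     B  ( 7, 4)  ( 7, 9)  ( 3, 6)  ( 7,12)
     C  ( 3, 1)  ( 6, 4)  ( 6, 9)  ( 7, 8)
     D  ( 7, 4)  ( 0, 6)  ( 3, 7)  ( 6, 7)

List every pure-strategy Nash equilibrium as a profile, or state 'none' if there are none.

(A,P): not NE [P1→D gives 7>3; P2→S gives 9>2]
(A,Q): not NE [P2→S gives 9>8]
(A,R): not NE [P2→S gives 9>3]
(A,S): not NE [P1→C gives 7>5]
(B,P): not NE [P2→S gives 12>4]
(B,Q): not NE [P2→S gives 12>9]
(B,R): not NE [P1→A gives 7>3; P2→S gives 12>6]
(B,S): NE
(C,P): not NE [P1→D gives 7>3; P2→R gives 9>1]
(C,Q): not NE [P1→B gives 7>6; P2→R gives 9>4]
(C,R): not NE [P1→A gives 7>6]
(C,S): not NE [P2→R gives 9>8]
(D,P): not NE [P2→S gives 7>4]
(D,Q): not NE [P1→B gives 7>0; P2→S gives 7>6]
(D,R): not NE [P1→A gives 7>3]
(D,S): not NE [P1→C gives 7>6]

Nash profiles: (B,S)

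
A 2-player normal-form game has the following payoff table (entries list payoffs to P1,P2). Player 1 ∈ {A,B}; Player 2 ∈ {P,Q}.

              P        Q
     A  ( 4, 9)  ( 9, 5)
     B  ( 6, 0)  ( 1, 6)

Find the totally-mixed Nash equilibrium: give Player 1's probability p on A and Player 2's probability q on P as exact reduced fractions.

P1 indiff ⇒ q·4+(1-q)·9 = q·6+(1-q)·1 ⇒ q(-2) = (1-q)(-8) ⇒ q = 4/5
P2 indiff ⇒ p·9+(1-p)·0 = p·5+(1-p)·6 ⇒ p(4) = (1-p)(6) ⇒ p = 3/5

P1 mixes 3/5 on A; P2 mixes 4/5 on P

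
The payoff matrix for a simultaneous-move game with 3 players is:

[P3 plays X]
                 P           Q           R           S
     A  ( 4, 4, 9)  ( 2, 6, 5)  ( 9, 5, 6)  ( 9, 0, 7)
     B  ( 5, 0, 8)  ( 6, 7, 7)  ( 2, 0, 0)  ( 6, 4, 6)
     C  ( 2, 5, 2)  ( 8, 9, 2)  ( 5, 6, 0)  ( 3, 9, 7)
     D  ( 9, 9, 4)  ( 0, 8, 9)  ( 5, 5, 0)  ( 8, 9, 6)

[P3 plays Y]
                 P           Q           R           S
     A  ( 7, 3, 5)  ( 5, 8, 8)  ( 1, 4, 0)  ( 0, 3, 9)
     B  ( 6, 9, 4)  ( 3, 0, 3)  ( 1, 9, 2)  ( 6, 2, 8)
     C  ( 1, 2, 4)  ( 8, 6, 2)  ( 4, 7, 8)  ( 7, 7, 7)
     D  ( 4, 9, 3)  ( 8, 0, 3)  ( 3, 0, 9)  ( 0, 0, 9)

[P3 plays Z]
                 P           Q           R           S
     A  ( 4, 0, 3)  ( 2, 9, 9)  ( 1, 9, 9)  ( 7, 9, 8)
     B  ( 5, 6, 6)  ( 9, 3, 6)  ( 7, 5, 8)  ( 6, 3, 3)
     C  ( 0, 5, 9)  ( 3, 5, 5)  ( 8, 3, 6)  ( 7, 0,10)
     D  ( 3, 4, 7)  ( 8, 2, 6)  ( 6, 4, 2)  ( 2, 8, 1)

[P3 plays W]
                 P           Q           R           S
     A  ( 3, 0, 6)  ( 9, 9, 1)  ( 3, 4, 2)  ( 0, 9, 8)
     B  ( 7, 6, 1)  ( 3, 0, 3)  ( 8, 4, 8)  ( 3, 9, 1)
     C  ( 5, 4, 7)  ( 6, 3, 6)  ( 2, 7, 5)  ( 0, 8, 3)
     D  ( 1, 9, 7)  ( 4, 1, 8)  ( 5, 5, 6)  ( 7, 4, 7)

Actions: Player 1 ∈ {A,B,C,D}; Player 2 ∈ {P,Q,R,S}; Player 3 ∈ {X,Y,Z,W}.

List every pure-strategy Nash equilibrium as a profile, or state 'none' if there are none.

(A,P,X): not NE [P1→D gives 9>4; P2→Q gives 6>4]
(A,P,Y): not NE [P2→Q gives 8>3; P3→X gives 9>5]
(A,P,Z): not NE [P1→B gives 5>4; P2→S gives 9>0; P3→X gives 9>3]
(A,P,W): not NE [P1→B gives 7>3; P2→S gives 9>0; P3→X gives 9>6]
(A,Q,X): not NE [P1→C gives 8>2; P3→Z gives 9>5]
(A,Q,Y): not NE [P1→D gives 8>5; P3→Z gives 9>8]
(A,Q,Z): not NE [P1→B gives 9>2]
(A,Q,W): not NE [P3→Z gives 9>1]
(A,R,X): not NE [P2→Q gives 6>5; P3→Z gives 9>6]
(A,R,Y): not NE [P1→C gives 4>1; P2→Q gives 8>4; P3→Z gives 9>0]
(A,R,Z): not NE [P1→C gives 8>1]
(A,R,W): not NE [P1→B gives 8>3; P2→S gives 9>4; P3→Z gives 9>2]
(A,S,X): not NE [P2→Q gives 6>0; P3→Y gives 9>7]
(A,S,Y): not NE [P1→C gives 7>0; P2→Q gives 8>3]
(A,S,Z): not NE [P3→Y gives 9>8]
(A,S,W): not NE [P1→D gives 7>0; P3→Y gives 9>8]
(B,P,X): not NE [P1→D gives 9>5; P2→Q gives 7>0]
(B,P,Y): not NE [P1→A gives 7>6; P3→X gives 8>4]
(B,P,Z): not NE [P3→X gives 8>6]
(B,P,W): not NE [P2→S gives 9>6; P3→X gives 8>1]
(B,Q,X): not NE [P1→C gives 8>6]
(B,Q,Y): not NE [P1→D gives 8>3; P2→R gives 9>0; P3→X gives 7>3]
(B,Q,Z): not NE [P2→P gives 6>3; P3→X gives 7>6]
(B,Q,W): not NE [P1→A gives 9>3; P2→S gives 9>0; P3→X gives 7>3]
(B,R,X): not NE [P1→A gives 9>2; P2→Q gives 7>0; P3→W gives 8>0]
(B,R,Y): not NE [P1→C gives 4>1; P3→W gives 8>2]
(B,R,Z): not NE [P1→C gives 8>7; P2→P gives 6>5]
(B,R,W): not NE [P2→S gives 9>4]
(B,S,X): not NE [P1→A gives 9>6; P2→Q gives 7>4; P3→Y gives 8>6]
(B,S,Y): not NE [P1→C gives 7>6; P2→R gives 9>2]
(B,S,Z): not NE [P1→C gives 7>6; P2→P gives 6>3; P3→Y gives 8>3]
(B,S,W): not NE [P1→D gives 7>3; P3→Y gives 8>1]
(C,P,X): not NE [P1→D gives 9>2; P2→S gives 9>5; P3→Z gives 9>2]
(C,P,Y): not NE [P1→A gives 7>1; P2→S gives 7>2; P3→Z gives 9>4]
(C,P,Z): not NE [P1→B gives 5>0]
(C,P,W): not NE [P1→B gives 7>5; P2→S gives 8>4; P3→Z gives 9>7]
(C,Q,X): not NE [P3→W gives 6>2]
(C,Q,Y): not NE [P2→S gives 7>6; P3→W gives 6>2]
(C,Q,Z): not NE [P1→B gives 9>3; P3→W gives 6>5]
(C,Q,W): not NE [P1→A gives 9>6; P2→S gives 8>3]
(C,R,X): not NE [P1→A gives 9>5; P2→S gives 9>6; P3→Y gives 8>0]
(C,R,Y): NE
(C,R,Z): not NE [P2→Q gives 5>3; P3→Y gives 8>6]
(C,R,W): not NE [P1→B gives 8>2; P2→S gives 8>7; P3→Y gives 8>5]
(C,S,X): not NE [P1→A gives 9>3; P3→Z gives 10>7]
(C,S,Y): not NE [P3→Z gives 10>7]
(C,S,Z): not NE [P2→Q gives 5>0]
(C,S,W): not NE [P1→D gives 7>0; P3→Z gives 10>3]
(D,P,X): not NE [P3→W gives 7>4]
(D,P,Y): not NE [P1→A gives 7>4; P3→W gives 7>3]
(D,P,Z): not NE [P1→B gives 5>3; P2→S gives 8>4]
(D,P,W): not NE [P1→B gives 7>1]
(D,Q,X): not NE [P1→C gives 8>0; P2→S gives 9>8]
(D,Q,Y): not NE [P2→P gives 9>0; P3→X gives 9>3]
(D,Q,Z): not NE [P1→B gives 9>8; P2→S gives 8>2; P3→X gives 9>6]
(D,Q,W): not NE [P1→A gives 9>4; P2→P gives 9>1; P3→X gives 9>8]
(D,R,X): not NE [P1→A gives 9>5; P2→S gives 9>5; P3→Y gives 9>0]
(D,R,Y): not NE [P1→C gives 4>3; P2→P gives 9>0]
(D,R,Z): not NE [P1→C gives 8>6; P2→S gives 8>4; P3→Y gives 9>2]
(D,R,W): not NE [P1→B gives 8>5; P2→P gives 9>5; P3→Y gives 9>6]
(D,S,X): not NE [P1→A gives 9>8; P3→Y gives 9>6]
(D,S,Y): not NE [P1→C gives 7>0; P2→P gives 9>0]
(D,S,Z): not NE [P1→C gives 7>2; P3→Y gives 9>1]
(D,S,W): not NE [P2→P gives 9>4; P3→Y gives 9>7]

NE set: (C,R,Y)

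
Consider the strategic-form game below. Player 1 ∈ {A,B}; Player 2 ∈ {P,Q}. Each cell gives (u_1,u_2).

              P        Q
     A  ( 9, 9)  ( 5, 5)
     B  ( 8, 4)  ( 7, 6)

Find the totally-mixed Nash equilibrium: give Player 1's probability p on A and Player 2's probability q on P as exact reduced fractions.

(p,q) = (1/3, 2/3)

P1 indiff ⇒ q·9+(1-q)·5 = q·8+(1-q)·7 ⇒ q(1) = (1-q)(2) ⇒ q = 2/3
P2 indiff ⇒ p·9+(1-p)·4 = p·5+(1-p)·6 ⇒ p(4) = (1-p)(2) ⇒ p = 1/3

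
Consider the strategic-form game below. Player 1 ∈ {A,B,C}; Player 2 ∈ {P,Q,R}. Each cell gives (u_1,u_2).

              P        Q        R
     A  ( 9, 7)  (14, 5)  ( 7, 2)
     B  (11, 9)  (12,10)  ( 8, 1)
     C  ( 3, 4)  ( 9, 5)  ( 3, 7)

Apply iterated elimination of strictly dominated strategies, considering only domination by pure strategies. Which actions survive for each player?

Remaining: P1:{A,B} P2:{P,Q}

P1 drop C (A beats it: P:9>3 Q:14>9 R:7>3)
P2 drop R (P beats it: A:7>2 B:9>1)
P1→{A,B} P2→{P,Q}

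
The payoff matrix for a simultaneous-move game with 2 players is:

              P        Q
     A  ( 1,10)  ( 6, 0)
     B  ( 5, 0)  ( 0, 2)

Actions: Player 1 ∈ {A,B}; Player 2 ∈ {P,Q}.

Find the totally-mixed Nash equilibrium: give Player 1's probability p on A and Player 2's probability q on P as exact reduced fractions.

(p,q) = (1/6, 3/5)

P1 indiff ⇒ q·1+(1-q)·6 = q·5+(1-q)·0 ⇒ q(-4) = (1-q)(-6) ⇒ q = 3/5
P2 indiff ⇒ p·10+(1-p)·0 = p·0+(1-p)·2 ⇒ p(10) = (1-p)(2) ⇒ p = 1/6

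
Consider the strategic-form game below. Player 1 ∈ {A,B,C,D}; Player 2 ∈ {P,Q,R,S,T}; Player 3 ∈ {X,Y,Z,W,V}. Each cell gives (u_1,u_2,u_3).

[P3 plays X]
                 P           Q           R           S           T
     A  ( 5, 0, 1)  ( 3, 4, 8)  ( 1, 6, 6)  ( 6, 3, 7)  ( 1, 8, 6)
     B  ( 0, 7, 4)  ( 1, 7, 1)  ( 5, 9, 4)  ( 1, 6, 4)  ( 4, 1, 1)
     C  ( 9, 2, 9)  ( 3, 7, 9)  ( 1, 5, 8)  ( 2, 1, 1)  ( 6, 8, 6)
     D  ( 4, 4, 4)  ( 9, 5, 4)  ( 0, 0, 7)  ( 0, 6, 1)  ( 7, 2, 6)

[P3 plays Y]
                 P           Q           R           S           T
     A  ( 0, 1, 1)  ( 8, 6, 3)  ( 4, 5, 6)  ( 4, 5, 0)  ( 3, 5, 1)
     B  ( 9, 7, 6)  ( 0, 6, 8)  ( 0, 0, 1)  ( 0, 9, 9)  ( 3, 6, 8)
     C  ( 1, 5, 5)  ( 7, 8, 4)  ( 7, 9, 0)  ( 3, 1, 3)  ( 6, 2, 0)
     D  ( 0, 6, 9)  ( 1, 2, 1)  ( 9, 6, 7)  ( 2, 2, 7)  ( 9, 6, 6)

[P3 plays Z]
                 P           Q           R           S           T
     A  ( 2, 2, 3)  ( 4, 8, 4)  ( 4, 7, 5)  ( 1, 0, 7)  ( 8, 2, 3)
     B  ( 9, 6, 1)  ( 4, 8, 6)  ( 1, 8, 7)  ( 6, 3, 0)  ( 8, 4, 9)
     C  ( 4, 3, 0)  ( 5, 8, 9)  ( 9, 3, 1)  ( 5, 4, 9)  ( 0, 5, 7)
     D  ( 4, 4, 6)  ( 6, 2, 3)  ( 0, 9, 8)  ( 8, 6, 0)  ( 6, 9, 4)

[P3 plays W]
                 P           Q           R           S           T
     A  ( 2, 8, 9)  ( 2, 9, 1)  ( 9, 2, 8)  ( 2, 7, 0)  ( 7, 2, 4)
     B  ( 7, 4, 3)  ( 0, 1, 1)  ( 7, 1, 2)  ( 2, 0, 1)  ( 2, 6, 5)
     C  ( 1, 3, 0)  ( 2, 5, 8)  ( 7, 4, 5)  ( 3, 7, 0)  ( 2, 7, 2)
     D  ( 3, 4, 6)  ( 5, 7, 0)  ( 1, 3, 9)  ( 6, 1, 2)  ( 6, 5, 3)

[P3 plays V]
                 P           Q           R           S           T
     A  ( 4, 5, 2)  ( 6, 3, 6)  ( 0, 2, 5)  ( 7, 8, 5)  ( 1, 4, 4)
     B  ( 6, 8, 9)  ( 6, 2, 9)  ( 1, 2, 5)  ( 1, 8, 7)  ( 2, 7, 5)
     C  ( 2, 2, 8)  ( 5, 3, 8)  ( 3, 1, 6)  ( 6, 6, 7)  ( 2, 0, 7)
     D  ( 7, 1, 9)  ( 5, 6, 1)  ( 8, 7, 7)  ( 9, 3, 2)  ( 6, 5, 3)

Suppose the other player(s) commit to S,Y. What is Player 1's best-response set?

u_1(A vs S,Y) = 4
u_1(B vs S,Y) = 0
u_1(C vs S,Y) = 3
u_1(D vs S,Y) = 2
max payoff 4 at {A}

BR_1 = {A}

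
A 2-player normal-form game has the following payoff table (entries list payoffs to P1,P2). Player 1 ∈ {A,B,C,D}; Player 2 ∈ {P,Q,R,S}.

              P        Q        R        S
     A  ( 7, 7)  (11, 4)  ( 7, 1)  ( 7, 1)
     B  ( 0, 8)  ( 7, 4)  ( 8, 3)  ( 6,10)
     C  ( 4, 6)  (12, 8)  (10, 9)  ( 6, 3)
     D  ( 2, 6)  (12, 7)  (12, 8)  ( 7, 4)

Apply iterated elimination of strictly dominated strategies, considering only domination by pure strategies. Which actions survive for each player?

P1 drop B (D beats it: P:2>0 Q:12>7 R:12>8 S:7>6)
P2 drop S (P beats it: A:7>1 C:6>3 D:6>4)
P1→{A,C,D} P2→{P,Q,R}

IESDS → P1:{A,C,D} P2:{P,Q,R}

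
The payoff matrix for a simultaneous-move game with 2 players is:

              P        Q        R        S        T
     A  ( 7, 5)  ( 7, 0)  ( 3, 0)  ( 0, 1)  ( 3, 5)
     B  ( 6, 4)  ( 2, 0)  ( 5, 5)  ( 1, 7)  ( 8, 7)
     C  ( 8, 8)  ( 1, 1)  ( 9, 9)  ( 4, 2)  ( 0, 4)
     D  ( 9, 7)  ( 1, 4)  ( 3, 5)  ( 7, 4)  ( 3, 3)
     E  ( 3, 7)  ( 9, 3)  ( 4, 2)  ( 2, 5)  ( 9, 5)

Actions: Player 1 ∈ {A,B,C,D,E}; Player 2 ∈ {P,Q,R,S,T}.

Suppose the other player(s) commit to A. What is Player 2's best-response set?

argmax u_2 = {P,T}

u_2(P vs A) = 5
u_2(Q vs A) = 0
u_2(R vs A) = 0
u_2(S vs A) = 1
u_2(T vs A) = 5
max payoff 5 at {P,T}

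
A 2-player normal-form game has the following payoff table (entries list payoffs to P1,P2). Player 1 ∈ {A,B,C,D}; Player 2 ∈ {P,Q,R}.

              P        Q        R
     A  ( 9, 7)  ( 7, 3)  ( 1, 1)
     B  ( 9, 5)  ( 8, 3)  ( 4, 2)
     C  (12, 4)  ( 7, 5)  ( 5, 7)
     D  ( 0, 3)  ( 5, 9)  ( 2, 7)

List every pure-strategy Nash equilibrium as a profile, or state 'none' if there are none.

Nash profiles: (C,R)

(A,P): not NE [P1→C gives 12>9]
(A,Q): not NE [P1→B gives 8>7; P2→P gives 7>3]
(A,R): not NE [P1→C gives 5>1; P2→P gives 7>1]
(B,P): not NE [P1→C gives 12>9]
(B,Q): not NE [P2→P gives 5>3]
(B,R): not NE [P1→C gives 5>4; P2→P gives 5>2]
(C,P): not NE [P2→R gives 7>4]
(C,Q): not NE [P1→B gives 8>7; P2→R gives 7>5]
(C,R): NE
(D,P): not NE [P1→C gives 12>0; P2→Q gives 9>3]
(D,Q): not NE [P1→B gives 8>5]
(D,R): not NE [P1→C gives 5>2; P2→Q gives 9>7]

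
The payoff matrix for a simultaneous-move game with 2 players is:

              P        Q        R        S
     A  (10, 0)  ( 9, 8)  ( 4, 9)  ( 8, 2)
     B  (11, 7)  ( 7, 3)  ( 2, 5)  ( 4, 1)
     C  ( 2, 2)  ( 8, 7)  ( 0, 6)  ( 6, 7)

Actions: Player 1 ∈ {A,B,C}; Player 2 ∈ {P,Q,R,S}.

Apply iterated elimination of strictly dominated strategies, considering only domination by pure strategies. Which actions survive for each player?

IESDS → P1:{A,B} P2:{P,R}

P1 drop C (A beats it: P:10>2 Q:9>8 R:4>0 S:8>6)
P2 drop Q (R beats it: A:9>8 B:5>3)
P2 drop S (R beats it: A:9>2 B:5>1)
P1→{A,B} P2→{P,R}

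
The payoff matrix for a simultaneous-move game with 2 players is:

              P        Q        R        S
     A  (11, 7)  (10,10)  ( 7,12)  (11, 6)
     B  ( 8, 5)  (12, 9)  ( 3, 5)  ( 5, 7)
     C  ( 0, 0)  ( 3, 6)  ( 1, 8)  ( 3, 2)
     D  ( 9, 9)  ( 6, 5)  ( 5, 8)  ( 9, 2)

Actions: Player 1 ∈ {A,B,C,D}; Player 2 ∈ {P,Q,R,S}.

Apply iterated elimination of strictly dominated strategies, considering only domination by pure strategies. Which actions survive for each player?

IESDS → P1:{A,B} P2:{Q,R}

P1 drop C (A beats it: P:11>0 Q:10>3 R:7>1 S:11>3)
P1 drop D (A beats it: P:11>9 Q:10>6 R:7>5 S:11>9)
P2 drop P (Q beats it: A:10>7 B:9>5)
P2 drop S (Q beats it: A:10>6 B:9>7)
P1→{A,B} P2→{Q,R}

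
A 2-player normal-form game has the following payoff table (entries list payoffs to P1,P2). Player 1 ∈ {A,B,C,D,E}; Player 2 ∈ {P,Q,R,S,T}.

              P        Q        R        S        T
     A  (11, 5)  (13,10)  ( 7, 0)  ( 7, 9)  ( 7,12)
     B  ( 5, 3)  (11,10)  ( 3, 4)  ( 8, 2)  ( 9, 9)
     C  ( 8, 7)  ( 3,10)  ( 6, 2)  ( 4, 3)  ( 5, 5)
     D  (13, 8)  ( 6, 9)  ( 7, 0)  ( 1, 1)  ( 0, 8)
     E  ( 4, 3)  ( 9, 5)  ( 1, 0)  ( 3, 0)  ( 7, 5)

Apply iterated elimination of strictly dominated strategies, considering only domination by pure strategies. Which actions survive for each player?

P1 drop C (A beats it: P:11>8 Q:13>3 R:7>6 S:7>4 T:7>5)
P1 drop E (B beats it: P:5>4 Q:11>9 R:3>1 S:8>3 T:9>7)
P2 drop P (Q beats it: A:10>5 B:10>3 D:9>8)
P2 drop R (Q beats it: A:10>0 B:10>4 D:9>0)
P1 drop D (A beats it: Q:13>6 S:7>1 T:7>0)
P2 drop S (Q beats it: A:10>9 B:10>2)
P1→{A,B} P2→{Q,T}

IESDS → P1:{A,B} P2:{Q,T}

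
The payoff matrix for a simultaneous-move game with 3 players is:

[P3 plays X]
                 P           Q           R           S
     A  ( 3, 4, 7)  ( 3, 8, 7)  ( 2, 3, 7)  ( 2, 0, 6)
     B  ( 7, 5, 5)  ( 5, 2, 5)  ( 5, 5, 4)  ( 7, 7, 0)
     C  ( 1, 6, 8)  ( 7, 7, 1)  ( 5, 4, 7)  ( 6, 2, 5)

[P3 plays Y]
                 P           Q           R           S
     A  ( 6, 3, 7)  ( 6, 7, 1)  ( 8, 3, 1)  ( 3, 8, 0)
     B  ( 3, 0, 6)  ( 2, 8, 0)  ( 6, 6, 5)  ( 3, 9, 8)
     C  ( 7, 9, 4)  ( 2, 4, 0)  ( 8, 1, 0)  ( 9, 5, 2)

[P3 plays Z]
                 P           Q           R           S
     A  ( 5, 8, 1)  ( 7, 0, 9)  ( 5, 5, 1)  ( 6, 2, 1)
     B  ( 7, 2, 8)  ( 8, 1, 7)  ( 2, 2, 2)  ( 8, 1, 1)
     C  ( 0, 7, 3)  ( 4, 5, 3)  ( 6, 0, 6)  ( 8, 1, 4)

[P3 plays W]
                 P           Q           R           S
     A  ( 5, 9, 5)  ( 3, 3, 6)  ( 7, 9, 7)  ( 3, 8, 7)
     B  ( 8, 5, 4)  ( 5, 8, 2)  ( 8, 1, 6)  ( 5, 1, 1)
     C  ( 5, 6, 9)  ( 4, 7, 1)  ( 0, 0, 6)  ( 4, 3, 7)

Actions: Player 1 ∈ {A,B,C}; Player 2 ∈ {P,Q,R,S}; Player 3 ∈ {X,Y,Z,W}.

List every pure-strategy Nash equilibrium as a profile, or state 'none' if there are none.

Nash profiles: (B,P,Z)

(A,P,X): not NE [P1→B gives 7>3; P2→Q gives 8>4]
(A,P,Y): not NE [P1→C gives 7>6; P2→S gives 8>3]
(A,P,Z): not NE [P1→B gives 7>5; P3→Y gives 7>1]
(A,P,W): not NE [P1→B gives 8>5; P3→Y gives 7>5]
(A,Q,X): not NE [P1→C gives 7>3; P3→Z gives 9>7]
(A,Q,Y): not NE [P2→S gives 8>7; P3→Z gives 9>1]
(A,Q,Z): not NE [P1→B gives 8>7; P2→P gives 8>0]
(A,Q,W): not NE [P1→B gives 5>3; P2→R gives 9>3; P3→Z gives 9>6]
(A,R,X): not NE [P1→C gives 5>2; P2→Q gives 8>3]
(A,R,Y): not NE [P2→S gives 8>3; P3→W gives 7>1]
(A,R,Z): not NE [P1→C gives 6>5; P2→P gives 8>5; P3→W gives 7>1]
(A,R,W): not NE [P1→B gives 8>7]
(A,S,X): not NE [P1→B gives 7>2; P2→Q gives 8>0; P3→W gives 7>6]
(A,S,Y): not NE [P1→C gives 9>3; P3→W gives 7>0]
(A,S,Z): not NE [P1→C gives 8>6; P2→P gives 8>2; P3→W gives 7>1]
(A,S,W): not NE [P1→B gives 5>3; P2→R gives 9>8]
(B,P,X): not NE [P2→S gives 7>5; P3→Z gives 8>5]
(B,P,Y): not NE [P1→C gives 7>3; P2→S gives 9>0; P3→Z gives 8>6]
(B,P,Z): NE
(B,P,W): not NE [P2→Q gives 8>5; P3→Z gives 8>4]
(B,Q,X): not NE [P1→C gives 7>5; P2→S gives 7>2; P3→Z gives 7>5]
(B,Q,Y): not NE [P1→A gives 6>2; P2→S gives 9>8; P3→Z gives 7>0]
(B,Q,Z): not NE [P2→R gives 2>1]
(B,Q,W): not NE [P3→Z gives 7>2]
(B,R,X): not NE [P2→S gives 7>5; P3→W gives 6>4]
(B,R,Y): not NE [P1→C gives 8>6; P2→S gives 9>6; P3→W gives 6>5]
(B,R,Z): not NE [P1→C gives 6>2; P3→W gives 6>2]
(B,R,W): not NE [P2→Q gives 8>1]
(B,S,X): not NE [P3→Y gives 8>0]
(B,S,Y): not NE [P1→C gives 9>3]
(B,S,Z): not NE [P2→R gives 2>1; P3→Y gives 8>1]
(B,S,W): not NE [P2→Q gives 8>1; P3→Y gives 8>1]
(C,P,X): not NE [P1→B gives 7>1; P2→Q gives 7>6; P3→W gives 9>8]
(C,P,Y): not NE [P3→W gives 9>4]
(C,P,Z): not NE [P1→B gives 7>0; P3→W gives 9>3]
(C,P,W): not NE [P1→B gives 8>5; P2→Q gives 7>6]
(C,Q,X): not NE [P3→Z gives 3>1]
(C,Q,Y): not NE [P1→A gives 6>2; P2→P gives 9>4; P3→Z gives 3>0]
(C,Q,Z): not NE [P1→B gives 8>4; P2→P gives 7>5]
(C,Q,W): not NE [P1→B gives 5>4; P3→Z gives 3>1]
(C,R,X): not NE [P2→Q gives 7>4]
(C,R,Y): not NE [P2→P gives 9>1; P3→X gives 7>0]
(C,R,Z): not NE [P2→P gives 7>0; P3→X gives 7>6]
(C,R,W): not NE [P1→B gives 8>0; P2→Q gives 7>0; P3→X gives 7>6]
(C,S,X): not NE [P1→B gives 7>6; P2→Q gives 7>2; P3→W gives 7>5]
(C,S,Y): not NE [P2→P gives 9>5; P3→W gives 7>2]
(C,S,Z): not NE [P2→P gives 7>1; P3→W gives 7>4]
(C,S,W): not NE [P1→B gives 5>4; P2→Q gives 7>3]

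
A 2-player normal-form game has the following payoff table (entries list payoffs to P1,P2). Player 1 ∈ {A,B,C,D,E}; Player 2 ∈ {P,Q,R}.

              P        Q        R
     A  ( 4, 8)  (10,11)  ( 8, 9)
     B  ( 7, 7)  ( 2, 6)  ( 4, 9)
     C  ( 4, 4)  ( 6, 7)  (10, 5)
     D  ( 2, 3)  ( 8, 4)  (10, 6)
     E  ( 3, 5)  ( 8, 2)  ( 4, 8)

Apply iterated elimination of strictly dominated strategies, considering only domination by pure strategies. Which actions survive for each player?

P1 drop E (A beats it: P:4>3 Q:10>8 R:8>4)
P2 drop P (R beats it: A:9>8 B:9>7 C:5>4 D:6>3)
P1 drop B (A beats it: Q:10>2 R:8>4)
P1→{A,C,D} P2→{Q,R}

Survivors P1:{A,C,D} P2:{Q,R}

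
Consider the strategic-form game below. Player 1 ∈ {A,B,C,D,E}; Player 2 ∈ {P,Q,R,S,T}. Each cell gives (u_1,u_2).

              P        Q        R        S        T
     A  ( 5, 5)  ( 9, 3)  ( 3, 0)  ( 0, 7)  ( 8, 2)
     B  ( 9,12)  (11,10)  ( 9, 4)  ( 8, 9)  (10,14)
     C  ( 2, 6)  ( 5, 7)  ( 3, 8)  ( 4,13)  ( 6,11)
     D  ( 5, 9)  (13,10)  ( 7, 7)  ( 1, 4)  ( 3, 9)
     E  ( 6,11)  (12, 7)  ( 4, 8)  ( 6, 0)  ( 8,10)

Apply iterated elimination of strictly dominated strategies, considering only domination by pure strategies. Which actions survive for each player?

Survivors P1:{B,D,E} P2:{P,Q,T}

P1 drop A (B beats it: P:9>5 Q:11>9 R:9>3 S:8>0 T:10>8)
P1 drop C (B beats it: P:9>2 Q:11>5 R:9>3 S:8>4 T:10>6)
P2 drop R (P beats it: B:12>4 D:9>7 E:11>8)
P2 drop S (P beats it: B:12>9 D:9>4 E:11>0)
P1→{B,D,E} P2→{P,Q,T}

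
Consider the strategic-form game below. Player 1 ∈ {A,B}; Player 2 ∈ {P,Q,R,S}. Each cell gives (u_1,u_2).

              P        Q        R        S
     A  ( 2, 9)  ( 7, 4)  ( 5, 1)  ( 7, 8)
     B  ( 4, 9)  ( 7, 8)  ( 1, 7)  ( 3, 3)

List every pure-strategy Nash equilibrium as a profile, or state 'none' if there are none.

(A,P): not NE [P1→B gives 4>2]
(A,Q): not NE [P2→P gives 9>4]
(A,R): not NE [P2→P gives 9>1]
(A,S): not NE [P2→P gives 9>8]
(B,P): NE
(B,Q): not NE [P2→P gives 9>8]
(B,R): not NE [P1→A gives 5>1; P2→P gives 9>7]
(B,S): not NE [P1→A gives 7>3; P2→P gives 9>3]

PSNE = {(B,P)}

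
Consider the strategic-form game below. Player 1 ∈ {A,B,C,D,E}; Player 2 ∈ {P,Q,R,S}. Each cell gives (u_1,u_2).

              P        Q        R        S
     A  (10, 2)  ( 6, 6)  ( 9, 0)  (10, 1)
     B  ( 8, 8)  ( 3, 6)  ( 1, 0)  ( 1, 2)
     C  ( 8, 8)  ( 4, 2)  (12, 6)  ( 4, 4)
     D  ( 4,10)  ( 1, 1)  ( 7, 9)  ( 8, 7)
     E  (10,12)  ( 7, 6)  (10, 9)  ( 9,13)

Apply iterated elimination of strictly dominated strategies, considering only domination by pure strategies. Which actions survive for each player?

Remaining: P1:{A,E} P2:{P,Q,S}

P1 drop B (A beats it: P:10>8 Q:6>3 R:9>1 S:10>1)
P1 drop D (A beats it: P:10>4 Q:6>1 R:9>7 S:10>8)
P2 drop R (P beats it: A:2>0 C:8>6 E:12>9)
P1 drop C (A beats it: P:10>8 Q:6>4 S:10>4)
P1→{A,E} P2→{P,Q,S}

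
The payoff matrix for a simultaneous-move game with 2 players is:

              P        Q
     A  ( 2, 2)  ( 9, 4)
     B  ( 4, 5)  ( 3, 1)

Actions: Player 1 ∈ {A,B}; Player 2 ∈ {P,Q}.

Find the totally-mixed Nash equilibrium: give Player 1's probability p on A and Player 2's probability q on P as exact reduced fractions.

P1 indiff ⇒ q·2+(1-q)·9 = q·4+(1-q)·3 ⇒ q(-2) = (1-q)(-6) ⇒ q = 3/4
P2 indiff ⇒ p·2+(1-p)·5 = p·4+(1-p)·1 ⇒ p(-2) = (1-p)(-4) ⇒ p = 2/3

(p,q) = (2/3, 3/4)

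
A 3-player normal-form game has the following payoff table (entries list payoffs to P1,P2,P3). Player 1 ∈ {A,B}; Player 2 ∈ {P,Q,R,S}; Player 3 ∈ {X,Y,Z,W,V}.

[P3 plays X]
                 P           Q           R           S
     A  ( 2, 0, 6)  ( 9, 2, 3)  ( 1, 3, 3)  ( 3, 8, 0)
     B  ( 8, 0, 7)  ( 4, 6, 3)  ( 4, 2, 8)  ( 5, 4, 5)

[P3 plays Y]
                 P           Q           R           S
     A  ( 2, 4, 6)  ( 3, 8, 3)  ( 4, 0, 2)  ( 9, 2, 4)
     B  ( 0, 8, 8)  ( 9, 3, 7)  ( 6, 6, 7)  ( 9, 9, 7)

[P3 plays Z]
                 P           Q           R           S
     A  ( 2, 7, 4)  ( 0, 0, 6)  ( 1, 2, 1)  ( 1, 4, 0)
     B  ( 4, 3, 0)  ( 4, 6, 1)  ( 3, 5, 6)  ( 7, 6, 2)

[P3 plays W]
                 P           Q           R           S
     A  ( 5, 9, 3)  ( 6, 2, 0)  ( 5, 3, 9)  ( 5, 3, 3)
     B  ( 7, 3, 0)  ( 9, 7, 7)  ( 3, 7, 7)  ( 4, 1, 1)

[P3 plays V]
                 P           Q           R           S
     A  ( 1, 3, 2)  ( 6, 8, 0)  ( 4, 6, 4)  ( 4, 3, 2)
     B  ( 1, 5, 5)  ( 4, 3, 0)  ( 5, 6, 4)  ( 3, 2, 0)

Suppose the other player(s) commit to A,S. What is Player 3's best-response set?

u_3(X vs A,S) = 0
u_3(Y vs A,S) = 4
u_3(Z vs A,S) = 0
u_3(W vs A,S) = 3
u_3(V vs A,S) = 2
max payoff 4 at {Y}

argmax u_3 = {Y}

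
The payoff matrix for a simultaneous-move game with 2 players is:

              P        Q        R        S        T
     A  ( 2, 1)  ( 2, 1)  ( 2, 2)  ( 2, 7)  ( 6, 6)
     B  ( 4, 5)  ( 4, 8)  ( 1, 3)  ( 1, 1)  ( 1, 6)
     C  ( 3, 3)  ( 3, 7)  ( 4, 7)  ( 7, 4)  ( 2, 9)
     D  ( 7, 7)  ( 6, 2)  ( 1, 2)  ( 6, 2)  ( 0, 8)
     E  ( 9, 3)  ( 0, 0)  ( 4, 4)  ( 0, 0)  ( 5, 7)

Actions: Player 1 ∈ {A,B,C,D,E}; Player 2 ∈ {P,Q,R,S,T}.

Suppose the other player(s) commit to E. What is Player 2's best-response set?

u_2(P vs E) = 3
u_2(Q vs E) = 0
u_2(R vs E) = 4
u_2(S vs E) = 0
u_2(T vs E) = 7
max payoff 7 at {T}

BR_2 = {T}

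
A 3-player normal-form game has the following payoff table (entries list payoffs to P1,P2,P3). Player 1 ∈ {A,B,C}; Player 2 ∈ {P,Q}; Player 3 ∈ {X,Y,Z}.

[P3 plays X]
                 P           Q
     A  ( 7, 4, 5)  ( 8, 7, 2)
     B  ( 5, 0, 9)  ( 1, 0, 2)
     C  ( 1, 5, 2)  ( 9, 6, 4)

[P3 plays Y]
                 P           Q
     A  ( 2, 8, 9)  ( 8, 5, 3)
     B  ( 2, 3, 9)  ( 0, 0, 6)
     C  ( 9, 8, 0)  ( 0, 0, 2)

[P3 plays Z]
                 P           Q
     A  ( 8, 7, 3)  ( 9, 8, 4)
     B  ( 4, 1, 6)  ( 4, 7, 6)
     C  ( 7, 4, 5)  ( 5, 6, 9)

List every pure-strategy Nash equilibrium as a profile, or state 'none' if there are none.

PSNE = {(A,Q,Z)}

(A,P,X): not NE [P2→Q gives 7>4; P3→Y gives 9>5]
(A,P,Y): not NE [P1→C gives 9>2]
(A,P,Z): not NE [P2→Q gives 8>7; P3→Y gives 9>3]
(A,Q,X): not NE [P1→C gives 9>8; P3→Z gives 4>2]
(A,Q,Y): not NE [P2→P gives 8>5; P3→Z gives 4>3]
(A,Q,Z): NE
(B,P,X): not NE [P1→A gives 7>5]
(B,P,Y): not NE [P1→C gives 9>2]
(B,P,Z): not NE [P1→A gives 8>4; P2→Q gives 7>1; P3→Y gives 9>6]
(B,Q,X): not NE [P1→C gives 9>1; P3→Z gives 6>2]
(B,Q,Y): not NE [P1→A gives 8>0; P2→P gives 3>0]
(B,Q,Z): not NE [P1→A gives 9>4]
(C,P,X): not NE [P1→A gives 7>1; P2→Q gives 6>5; P3→Z gives 5>2]
(C,P,Y): not NE [P3→Z gives 5>0]
(C,P,Z): not NE [P1→A gives 8>7; P2→Q gives 6>4]
(C,Q,X): not NE [P3→Z gives 9>4]
(C,Q,Y): not NE [P1→A gives 8>0; P2→P gives 8>0; P3→Z gives 9>2]
(C,Q,Z): not NE [P1→A gives 9>5]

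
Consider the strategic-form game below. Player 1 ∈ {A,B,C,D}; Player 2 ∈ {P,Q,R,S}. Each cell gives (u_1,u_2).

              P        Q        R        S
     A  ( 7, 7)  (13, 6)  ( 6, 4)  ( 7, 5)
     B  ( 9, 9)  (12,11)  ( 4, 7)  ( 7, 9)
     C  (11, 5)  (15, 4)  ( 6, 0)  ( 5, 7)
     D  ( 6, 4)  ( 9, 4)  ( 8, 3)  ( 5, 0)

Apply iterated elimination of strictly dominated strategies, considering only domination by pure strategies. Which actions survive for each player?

Remaining: P1:{A,B,C} P2:{P,Q,S}

P2 drop R (P beats it: A:7>4 B:9>7 C:5>0 D:4>3)
P1 drop D (A beats it: P:7>6 Q:13>9 S:7>5)
P1→{A,B,C} P2→{P,Q,S}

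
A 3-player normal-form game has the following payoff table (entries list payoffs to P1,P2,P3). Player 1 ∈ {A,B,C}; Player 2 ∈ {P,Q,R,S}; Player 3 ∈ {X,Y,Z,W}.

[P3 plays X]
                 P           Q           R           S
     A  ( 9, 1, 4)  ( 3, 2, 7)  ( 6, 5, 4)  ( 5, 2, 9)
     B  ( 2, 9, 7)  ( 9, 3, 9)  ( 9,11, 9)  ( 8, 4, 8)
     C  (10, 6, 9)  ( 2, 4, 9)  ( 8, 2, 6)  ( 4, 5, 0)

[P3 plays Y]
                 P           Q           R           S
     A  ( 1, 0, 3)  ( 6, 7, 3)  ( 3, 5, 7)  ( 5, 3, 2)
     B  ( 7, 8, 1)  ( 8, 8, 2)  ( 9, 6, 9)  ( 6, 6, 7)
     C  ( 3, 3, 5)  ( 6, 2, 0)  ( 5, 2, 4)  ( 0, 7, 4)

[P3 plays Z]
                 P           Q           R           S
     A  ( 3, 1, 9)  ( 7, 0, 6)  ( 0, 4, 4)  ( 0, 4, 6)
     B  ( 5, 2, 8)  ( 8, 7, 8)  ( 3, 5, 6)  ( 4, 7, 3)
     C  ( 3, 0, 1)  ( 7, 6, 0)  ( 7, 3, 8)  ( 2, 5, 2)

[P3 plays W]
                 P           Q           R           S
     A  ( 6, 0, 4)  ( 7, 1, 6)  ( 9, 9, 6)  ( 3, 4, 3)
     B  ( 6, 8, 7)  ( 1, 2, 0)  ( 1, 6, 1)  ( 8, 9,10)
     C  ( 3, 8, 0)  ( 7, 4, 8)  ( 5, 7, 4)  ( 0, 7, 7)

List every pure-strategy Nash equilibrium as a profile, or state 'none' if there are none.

(A,P,X): not NE [P1→C gives 10>9; P2→R gives 5>1; P3→Z gives 9>4]
(A,P,Y): not NE [P1→B gives 7>1; P2→Q gives 7>0; P3→Z gives 9>3]
(A,P,Z): not NE [P1→B gives 5>3; P2→S gives 4>1]
(A,P,W): not NE [P2→R gives 9>0; P3→Z gives 9>4]
(A,Q,X): not NE [P1→B gives 9>3; P2→R gives 5>2]
(A,Q,Y): not NE [P1→B gives 8>6; P3→X gives 7>3]
(A,Q,Z): not NE [P1→B gives 8>7; P2→S gives 4>0; P3→X gives 7>6]
(A,Q,W): not NE [P2→R gives 9>1; P3→X gives 7>6]
(A,R,X): not NE [P1→B gives 9>6; P3→Y gives 7>4]
(A,R,Y): not NE [P1→B gives 9>3; P2→Q gives 7>5]
(A,R,Z): not NE [P1→C gives 7>0; P3→Y gives 7>4]
(A,R,W): not NE [P3→Y gives 7>6]
(A,S,X): not NE [P1→B gives 8>5; P2→R gives 5>2]
(A,S,Y): not NE [P1→B gives 6>5; P2→Q gives 7>3; P3→X gives 9>2]
(A,S,Z): not NE [P1→B gives 4>0; P3→X gives 9>6]
(A,S,W): not NE [P1→B gives 8>3; P2→R gives 9>4; P3→X gives 9>3]
(B,P,X): not NE [P1→C gives 10>2; P2→R gives 11>9; P3→Z gives 8>7]
(B,P,Y): not NE [P3→Z gives 8>1]
(B,P,Z): not NE [P2→S gives 7>2]
(B,P,W): not NE [P2→S gives 9>8; P3→Z gives 8>7]
(B,Q,X): not NE [P2→R gives 11>3]
(B,Q,Y): not NE [P3→X gives 9>2]
(B,Q,Z): not NE [P3→X gives 9>8]
(B,Q,W): not NE [P1→C gives 7>1; P2→S gives 9>2; P3→X gives 9>0]
(B,R,X): NE
(B,R,Y): not NE [P2→Q gives 8>6]
(B,R,Z): not NE [P1→C gives 7>3; P2→S gives 7>5; P3→Y gives 9>6]
(B,R,W): not NE [P1→A gives 9>1; P2→S gives 9>6; P3→Y gives 9>1]
(B,S,X): not NE [P2→R gives 11>4; P3→W gives 10>8]
(B,S,Y): not NE [P2→Q gives 8>6; P3→W gives 10>7]
(B,S,Z): not NE [P3→W gives 10>3]
(B,S,W): NE
(C,P,X): NE
(C,P,Y): not NE [P1→B gives 7>3; P2→S gives 7>3; P3→X gives 9>5]
(C,P,Z): not NE [P1→B gives 5>3; P2→Q gives 6>0; P3→X gives 9>1]
(C,P,W): not NE [P1→B gives 6>3; P3→X gives 9>0]
(C,Q,X): not NE [P1→B gives 9>2; P2→P gives 6>4]
(C,Q,Y): not NE [P1→B gives 8>6; P2→S gives 7>2; P3→X gives 9>0]
(C,Q,Z): not NE [P1→B gives 8>7; P3→X gives 9>0]
(C,Q,W): not NE [P2→P gives 8>4; P3→X gives 9>8]
(C,R,X): not NE [P1→B gives 9>8; P2→P gives 6>2; P3→Z gives 8>6]
(C,R,Y): not NE [P1→B gives 9>5; P2→S gives 7>2; P3→Z gives 8>4]
(C,R,Z): not NE [P2→Q gives 6>3]
(C,R,W): not NE [P1→A gives 9>5; P2→P gives 8>7; P3→Z gives 8>4]
(C,S,X): not NE [P1→B gives 8>4; P2→P gives 6>5; P3→W gives 7>0]
(C,S,Y): not NE [P1→B gives 6>0; P3→W gives 7>4]
(C,S,Z): not NE [P1→B gives 4>2; P2→Q gives 6>5; P3→W gives 7>2]
(C,S,W): not NE [P1→B gives 8>0; P2→P gives 8>7]

Nash profiles: (B,R,X), (B,S,W), (C,P,X)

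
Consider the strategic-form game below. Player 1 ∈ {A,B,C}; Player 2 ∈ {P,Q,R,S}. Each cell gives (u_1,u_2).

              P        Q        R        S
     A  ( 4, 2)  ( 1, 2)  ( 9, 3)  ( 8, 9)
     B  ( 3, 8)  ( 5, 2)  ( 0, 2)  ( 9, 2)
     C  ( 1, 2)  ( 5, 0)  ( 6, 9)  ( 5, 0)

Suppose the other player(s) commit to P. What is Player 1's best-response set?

u_1(A vs P) = 4
u_1(B vs P) = 3
u_1(C vs P) = 1
max payoff 4 at {A}

argmax u_1 = {A}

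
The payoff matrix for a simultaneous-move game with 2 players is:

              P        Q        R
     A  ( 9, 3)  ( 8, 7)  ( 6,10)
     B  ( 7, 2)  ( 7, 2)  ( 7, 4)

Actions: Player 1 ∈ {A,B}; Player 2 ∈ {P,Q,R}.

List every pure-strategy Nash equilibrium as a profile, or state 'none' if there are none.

(A,P): not NE [P2→R gives 10>3]
(A,Q): not NE [P2→R gives 10>7]
(A,R): not NE [P1→B gives 7>6]
(B,P): not NE [P1→A gives 9>7; P2→R gives 4>2]
(B,Q): not NE [P1→A gives 8>7; P2→R gives 4>2]
(B,R): NE

NE set: (B,R)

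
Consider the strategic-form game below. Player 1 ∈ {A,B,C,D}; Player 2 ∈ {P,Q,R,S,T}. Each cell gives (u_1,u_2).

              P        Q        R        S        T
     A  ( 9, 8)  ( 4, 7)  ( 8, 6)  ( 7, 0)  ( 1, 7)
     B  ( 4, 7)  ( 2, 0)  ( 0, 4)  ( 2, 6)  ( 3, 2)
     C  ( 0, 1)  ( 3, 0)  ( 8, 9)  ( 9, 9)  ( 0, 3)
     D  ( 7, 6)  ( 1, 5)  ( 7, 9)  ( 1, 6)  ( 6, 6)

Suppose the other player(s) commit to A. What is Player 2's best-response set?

P2 best: {P}

u_2(P vs A) = 8
u_2(Q vs A) = 7
u_2(R vs A) = 6
u_2(S vs A) = 0
u_2(T vs A) = 7
max payoff 8 at {P}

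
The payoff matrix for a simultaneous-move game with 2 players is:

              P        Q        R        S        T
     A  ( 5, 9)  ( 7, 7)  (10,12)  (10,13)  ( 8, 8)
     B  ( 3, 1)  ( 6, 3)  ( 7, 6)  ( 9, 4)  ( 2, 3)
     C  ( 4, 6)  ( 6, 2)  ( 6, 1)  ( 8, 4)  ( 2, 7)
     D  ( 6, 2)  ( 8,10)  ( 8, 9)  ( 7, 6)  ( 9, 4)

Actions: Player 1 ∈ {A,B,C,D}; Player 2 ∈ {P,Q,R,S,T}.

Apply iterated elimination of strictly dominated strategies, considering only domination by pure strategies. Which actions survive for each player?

Remaining: P1:{A,D} P2:{Q,R,S}

P1 drop B (A beats it: P:5>3 Q:7>6 R:10>7 S:10>9 T:8>2)
P1 drop C (A beats it: P:5>4 Q:7>6 R:10>6 S:10>8 T:8>2)
P2 drop P (R beats it: A:12>9 D:9>2)
P2 drop T (R beats it: A:12>8 D:9>4)
P1→{A,D} P2→{Q,R,S}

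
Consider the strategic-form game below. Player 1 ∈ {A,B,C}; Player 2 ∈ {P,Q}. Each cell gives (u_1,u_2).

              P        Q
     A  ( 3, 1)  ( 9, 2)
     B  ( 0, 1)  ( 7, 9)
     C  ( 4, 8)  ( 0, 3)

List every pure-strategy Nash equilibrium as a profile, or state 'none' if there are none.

(A,P): not NE [P1→C gives 4>3; P2→Q gives 2>1]
(A,Q): NE
(B,P): not NE [P1→C gives 4>0; P2→Q gives 9>1]
(B,Q): not NE [P1→A gives 9>7]
(C,P): NE
(C,Q): not NE [P1→A gives 9>0; P2→P gives 8>3]

PSNE = {(A,Q), (C,P)}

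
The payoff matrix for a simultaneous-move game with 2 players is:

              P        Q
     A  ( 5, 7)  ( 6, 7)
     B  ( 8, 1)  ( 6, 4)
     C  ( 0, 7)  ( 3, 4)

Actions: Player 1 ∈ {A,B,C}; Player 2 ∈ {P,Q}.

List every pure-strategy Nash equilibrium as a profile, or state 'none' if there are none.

NE set: (A,Q), (B,Q)

(A,P): not NE [P1→B gives 8>5]
(A,Q): NE
(B,P): not NE [P2→Q gives 4>1]
(B,Q): NE
(C,P): not NE [P1→B gives 8>0]
(C,Q): not NE [P1→B gives 6>3; P2→P gives 7>4]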